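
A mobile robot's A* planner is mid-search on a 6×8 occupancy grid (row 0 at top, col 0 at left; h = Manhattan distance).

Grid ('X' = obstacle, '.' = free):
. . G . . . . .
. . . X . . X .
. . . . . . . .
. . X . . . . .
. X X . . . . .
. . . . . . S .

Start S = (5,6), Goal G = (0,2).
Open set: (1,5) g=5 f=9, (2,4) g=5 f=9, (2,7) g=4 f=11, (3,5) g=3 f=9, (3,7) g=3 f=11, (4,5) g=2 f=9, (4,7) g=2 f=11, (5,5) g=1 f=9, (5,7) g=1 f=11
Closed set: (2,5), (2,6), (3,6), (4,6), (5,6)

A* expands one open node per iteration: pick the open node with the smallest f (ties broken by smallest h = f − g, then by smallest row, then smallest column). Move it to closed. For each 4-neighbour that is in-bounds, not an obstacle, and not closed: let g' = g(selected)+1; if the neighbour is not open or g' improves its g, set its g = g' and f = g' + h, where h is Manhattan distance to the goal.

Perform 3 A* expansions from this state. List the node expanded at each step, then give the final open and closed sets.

order=[(1,5) → (0,5) → (0,4)]; open=[(0,3) g=8 f=9, (0,6) g=7 f=11, (1,4) g=6 f=9, (2,4) g=5 f=9, (2,7) g=4 f=11, (3,5) g=3 f=9, (3,7) g=3 f=11, (4,5) g=2 f=9, (4,7) g=2 f=11, (5,5) g=1 f=9, (5,7) g=1 f=11]; closed=[(0,4), (0,5), (1,5), (2,5), (2,6), (3,6), (4,6), (5,6)]

step 1: expand (1,5) (f=9, h=4) → closed; open now [(0,5) g=6 f=9, (1,4) g=6 f=9, (2,4) g=5 f=9, (2,7) g=4 f=11, (3,5) g=3 f=9, (3,7) g=3 f=11, (4,5) g=2 f=9, (4,7) g=2 f=11, (5,5) g=1 f=9, (5,7) g=1 f=11]
step 2: expand (0,5) (f=9, h=3) → closed; open now [(0,4) g=7 f=9, (0,6) g=7 f=11, (1,4) g=6 f=9, (2,4) g=5 f=9, (2,7) g=4 f=11, (3,5) g=3 f=9, (3,7) g=3 f=11, (4,5) g=2 f=9, (4,7) g=2 f=11, (5,5) g=1 f=9, (5,7) g=1 f=11]
step 3: expand (0,4) (f=9, h=2) → closed; open now [(0,3) g=8 f=9, (0,6) g=7 f=11, (1,4) g=6 f=9, (2,4) g=5 f=9, (2,7) g=4 f=11, (3,5) g=3 f=9, (3,7) g=3 f=11, (4,5) g=2 f=9, (4,7) g=2 f=11, (5,5) g=1 f=9, (5,7) g=1 f=11]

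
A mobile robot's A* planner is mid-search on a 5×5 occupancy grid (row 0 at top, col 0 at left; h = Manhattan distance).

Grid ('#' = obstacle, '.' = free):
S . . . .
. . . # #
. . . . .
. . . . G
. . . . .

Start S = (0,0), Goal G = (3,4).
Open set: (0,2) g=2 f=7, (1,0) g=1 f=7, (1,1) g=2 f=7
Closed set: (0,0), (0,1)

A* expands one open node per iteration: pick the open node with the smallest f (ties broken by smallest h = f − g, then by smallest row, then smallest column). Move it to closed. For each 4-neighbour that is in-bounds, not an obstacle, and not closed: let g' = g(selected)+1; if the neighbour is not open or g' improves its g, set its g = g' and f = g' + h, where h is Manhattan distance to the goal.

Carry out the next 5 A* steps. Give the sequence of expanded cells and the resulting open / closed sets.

step 1: expand (0,2) (f=7, h=5) → closed; open now [(0,3) g=3 f=7, (1,0) g=1 f=7, (1,1) g=2 f=7, (1,2) g=3 f=7]
step 2: expand (0,3) (f=7, h=4) → closed; open now [(0,4) g=4 f=7, (1,0) g=1 f=7, (1,1) g=2 f=7, (1,2) g=3 f=7]
step 3: expand (0,4) (f=7, h=3) → closed; open now [(1,0) g=1 f=7, (1,1) g=2 f=7, (1,2) g=3 f=7]
step 4: expand (1,2) (f=7, h=4) → closed; open now [(1,0) g=1 f=7, (1,1) g=2 f=7, (2,2) g=4 f=7]
step 5: expand (2,2) (f=7, h=3) → closed; open now [(1,0) g=1 f=7, (1,1) g=2 f=7, (2,1) g=5 f=9, (2,3) g=5 f=7, (3,2) g=5 f=7]

order=[(0,2) → (0,3) → (0,4) → (1,2) → (2,2)]; open=[(1,0) g=1 f=7, (1,1) g=2 f=7, (2,1) g=5 f=9, (2,3) g=5 f=7, (3,2) g=5 f=7]; closed=[(0,0), (0,1), (0,2), (0,3), (0,4), (1,2), (2,2)]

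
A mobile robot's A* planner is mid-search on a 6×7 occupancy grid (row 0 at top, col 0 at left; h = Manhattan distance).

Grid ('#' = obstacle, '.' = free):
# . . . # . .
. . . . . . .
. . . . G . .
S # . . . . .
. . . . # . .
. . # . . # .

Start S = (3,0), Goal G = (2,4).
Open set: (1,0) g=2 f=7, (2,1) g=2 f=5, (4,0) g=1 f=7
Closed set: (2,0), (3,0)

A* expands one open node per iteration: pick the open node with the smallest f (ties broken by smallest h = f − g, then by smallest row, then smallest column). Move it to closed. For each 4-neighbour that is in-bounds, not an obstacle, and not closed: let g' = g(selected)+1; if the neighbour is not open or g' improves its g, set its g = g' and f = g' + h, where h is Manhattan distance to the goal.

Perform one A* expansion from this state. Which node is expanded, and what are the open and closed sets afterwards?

expanded=(2,1); open=[(1,0) g=2 f=7, (1,1) g=3 f=7, (2,2) g=3 f=5, (4,0) g=1 f=7]; closed=[(2,0), (2,1), (3,0)]

step 1: expand (2,1) (f=5, h=3) → closed; open now [(1,0) g=2 f=7, (1,1) g=3 f=7, (2,2) g=3 f=5, (4,0) g=1 f=7]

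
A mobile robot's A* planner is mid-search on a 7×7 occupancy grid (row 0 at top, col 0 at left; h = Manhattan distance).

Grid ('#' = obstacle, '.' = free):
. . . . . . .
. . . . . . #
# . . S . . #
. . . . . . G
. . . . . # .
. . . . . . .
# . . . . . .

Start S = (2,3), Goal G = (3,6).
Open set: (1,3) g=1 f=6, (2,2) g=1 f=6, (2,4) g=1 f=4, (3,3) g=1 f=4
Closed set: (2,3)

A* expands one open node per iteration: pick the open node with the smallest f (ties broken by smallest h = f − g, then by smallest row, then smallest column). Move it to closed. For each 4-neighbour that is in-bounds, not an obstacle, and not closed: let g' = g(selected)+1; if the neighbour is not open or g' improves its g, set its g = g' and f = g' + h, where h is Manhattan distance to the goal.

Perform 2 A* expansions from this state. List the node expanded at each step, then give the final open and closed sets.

step 1: expand (2,4) (f=4, h=3) → closed; open now [(1,3) g=1 f=6, (1,4) g=2 f=6, (2,2) g=1 f=6, (2,5) g=2 f=4, (3,3) g=1 f=4, (3,4) g=2 f=4]
step 2: expand (2,5) (f=4, h=2) → closed; open now [(1,3) g=1 f=6, (1,4) g=2 f=6, (1,5) g=3 f=6, (2,2) g=1 f=6, (3,3) g=1 f=4, (3,4) g=2 f=4, (3,5) g=3 f=4]

order=[(2,4) → (2,5)]; open=[(1,3) g=1 f=6, (1,4) g=2 f=6, (1,5) g=3 f=6, (2,2) g=1 f=6, (3,3) g=1 f=4, (3,4) g=2 f=4, (3,5) g=3 f=4]; closed=[(2,3), (2,4), (2,5)]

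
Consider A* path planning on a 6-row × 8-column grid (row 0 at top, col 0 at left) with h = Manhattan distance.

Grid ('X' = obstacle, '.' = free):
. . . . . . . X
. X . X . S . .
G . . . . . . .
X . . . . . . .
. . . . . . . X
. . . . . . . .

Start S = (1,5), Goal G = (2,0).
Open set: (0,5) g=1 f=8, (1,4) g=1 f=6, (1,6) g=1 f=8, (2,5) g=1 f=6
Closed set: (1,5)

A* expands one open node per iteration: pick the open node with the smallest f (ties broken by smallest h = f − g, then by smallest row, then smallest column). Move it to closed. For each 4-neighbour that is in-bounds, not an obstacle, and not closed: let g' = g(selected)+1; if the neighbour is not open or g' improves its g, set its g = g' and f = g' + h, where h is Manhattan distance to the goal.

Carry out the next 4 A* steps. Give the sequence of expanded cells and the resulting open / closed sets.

step 1: expand (1,4) (f=6, h=5) → closed; open now [(0,4) g=2 f=8, (0,5) g=1 f=8, (1,6) g=1 f=8, (2,4) g=2 f=6, (2,5) g=1 f=6]
step 2: expand (2,4) (f=6, h=4) → closed; open now [(0,4) g=2 f=8, (0,5) g=1 f=8, (1,6) g=1 f=8, (2,3) g=3 f=6, (2,5) g=1 f=6, (3,4) g=3 f=8]
step 3: expand (2,3) (f=6, h=3) → closed; open now [(0,4) g=2 f=8, (0,5) g=1 f=8, (1,6) g=1 f=8, (2,2) g=4 f=6, (2,5) g=1 f=6, (3,3) g=4 f=8, (3,4) g=3 f=8]
step 4: expand (2,2) (f=6, h=2) → closed; open now [(0,4) g=2 f=8, (0,5) g=1 f=8, (1,2) g=5 f=8, (1,6) g=1 f=8, (2,1) g=5 f=6, (2,5) g=1 f=6, (3,2) g=5 f=8, (3,3) g=4 f=8, (3,4) g=3 f=8]

order=[(1,4) → (2,4) → (2,3) → (2,2)]; open=[(0,4) g=2 f=8, (0,5) g=1 f=8, (1,2) g=5 f=8, (1,6) g=1 f=8, (2,1) g=5 f=6, (2,5) g=1 f=6, (3,2) g=5 f=8, (3,3) g=4 f=8, (3,4) g=3 f=8]; closed=[(1,4), (1,5), (2,2), (2,3), (2,4)]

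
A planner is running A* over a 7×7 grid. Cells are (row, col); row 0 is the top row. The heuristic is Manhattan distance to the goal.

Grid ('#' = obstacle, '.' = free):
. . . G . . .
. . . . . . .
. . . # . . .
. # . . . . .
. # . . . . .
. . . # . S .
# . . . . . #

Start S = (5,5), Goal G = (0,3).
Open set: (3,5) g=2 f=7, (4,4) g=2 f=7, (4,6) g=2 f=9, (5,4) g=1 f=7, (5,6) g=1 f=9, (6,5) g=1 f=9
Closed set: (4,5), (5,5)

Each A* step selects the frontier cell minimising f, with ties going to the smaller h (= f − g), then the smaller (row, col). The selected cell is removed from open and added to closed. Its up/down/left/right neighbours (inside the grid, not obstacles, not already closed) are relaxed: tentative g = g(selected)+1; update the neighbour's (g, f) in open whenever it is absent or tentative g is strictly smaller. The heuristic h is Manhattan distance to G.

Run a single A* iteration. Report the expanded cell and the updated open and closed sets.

step 1: expand (3,5) (f=7, h=5) → closed; open now [(2,5) g=3 f=7, (3,4) g=3 f=7, (3,6) g=3 f=9, (4,4) g=2 f=7, (4,6) g=2 f=9, (5,4) g=1 f=7, (5,6) g=1 f=9, (6,5) g=1 f=9]

expanded=(3,5); open=[(2,5) g=3 f=7, (3,4) g=3 f=7, (3,6) g=3 f=9, (4,4) g=2 f=7, (4,6) g=2 f=9, (5,4) g=1 f=7, (5,6) g=1 f=9, (6,5) g=1 f=9]; closed=[(3,5), (4,5), (5,5)]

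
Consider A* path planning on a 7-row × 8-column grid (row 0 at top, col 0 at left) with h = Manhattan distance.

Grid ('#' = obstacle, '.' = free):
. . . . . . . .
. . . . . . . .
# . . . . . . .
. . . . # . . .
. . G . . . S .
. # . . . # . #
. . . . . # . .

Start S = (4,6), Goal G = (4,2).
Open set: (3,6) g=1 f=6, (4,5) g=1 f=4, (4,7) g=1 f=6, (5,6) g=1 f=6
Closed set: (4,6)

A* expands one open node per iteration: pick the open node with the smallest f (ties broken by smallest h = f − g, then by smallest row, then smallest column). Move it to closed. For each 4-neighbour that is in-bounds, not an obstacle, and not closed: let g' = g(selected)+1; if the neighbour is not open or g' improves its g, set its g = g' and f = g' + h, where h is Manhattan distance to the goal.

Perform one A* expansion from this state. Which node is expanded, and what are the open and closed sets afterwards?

expanded=(4,5); open=[(3,5) g=2 f=6, (3,6) g=1 f=6, (4,4) g=2 f=4, (4,7) g=1 f=6, (5,6) g=1 f=6]; closed=[(4,5), (4,6)]

step 1: expand (4,5) (f=4, h=3) → closed; open now [(3,5) g=2 f=6, (3,6) g=1 f=6, (4,4) g=2 f=4, (4,7) g=1 f=6, (5,6) g=1 f=6]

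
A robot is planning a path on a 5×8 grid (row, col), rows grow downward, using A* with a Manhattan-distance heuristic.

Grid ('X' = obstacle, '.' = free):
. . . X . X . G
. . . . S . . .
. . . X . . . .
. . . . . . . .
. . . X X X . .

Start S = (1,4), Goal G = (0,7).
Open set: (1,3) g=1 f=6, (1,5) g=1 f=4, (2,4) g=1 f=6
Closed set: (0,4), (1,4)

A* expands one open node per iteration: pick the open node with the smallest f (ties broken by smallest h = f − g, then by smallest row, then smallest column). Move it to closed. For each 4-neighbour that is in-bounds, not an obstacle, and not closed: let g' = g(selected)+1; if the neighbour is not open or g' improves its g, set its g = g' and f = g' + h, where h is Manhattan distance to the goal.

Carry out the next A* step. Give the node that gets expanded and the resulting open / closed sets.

step 1: expand (1,5) (f=4, h=3) → closed; open now [(1,3) g=1 f=6, (1,6) g=2 f=4, (2,4) g=1 f=6, (2,5) g=2 f=6]

expanded=(1,5); open=[(1,3) g=1 f=6, (1,6) g=2 f=4, (2,4) g=1 f=6, (2,5) g=2 f=6]; closed=[(0,4), (1,4), (1,5)]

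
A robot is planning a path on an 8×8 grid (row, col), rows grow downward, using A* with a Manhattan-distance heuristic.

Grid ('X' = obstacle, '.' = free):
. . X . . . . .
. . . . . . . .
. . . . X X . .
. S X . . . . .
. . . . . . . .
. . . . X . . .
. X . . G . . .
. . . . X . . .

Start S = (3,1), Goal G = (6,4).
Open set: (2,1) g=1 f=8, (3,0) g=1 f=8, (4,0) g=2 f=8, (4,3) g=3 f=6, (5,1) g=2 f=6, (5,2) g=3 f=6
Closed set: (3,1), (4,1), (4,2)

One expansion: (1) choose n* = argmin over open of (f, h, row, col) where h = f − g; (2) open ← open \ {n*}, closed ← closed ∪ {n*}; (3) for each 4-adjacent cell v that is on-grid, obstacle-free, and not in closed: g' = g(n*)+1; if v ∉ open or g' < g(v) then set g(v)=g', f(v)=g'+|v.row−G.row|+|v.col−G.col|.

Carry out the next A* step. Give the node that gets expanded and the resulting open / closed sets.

expanded=(4,3); open=[(2,1) g=1 f=8, (3,0) g=1 f=8, (3,3) g=4 f=8, (4,0) g=2 f=8, (4,4) g=4 f=6, (5,1) g=2 f=6, (5,2) g=3 f=6, (5,3) g=4 f=6]; closed=[(3,1), (4,1), (4,2), (4,3)]

step 1: expand (4,3) (f=6, h=3) → closed; open now [(2,1) g=1 f=8, (3,0) g=1 f=8, (3,3) g=4 f=8, (4,0) g=2 f=8, (4,4) g=4 f=6, (5,1) g=2 f=6, (5,2) g=3 f=6, (5,3) g=4 f=6]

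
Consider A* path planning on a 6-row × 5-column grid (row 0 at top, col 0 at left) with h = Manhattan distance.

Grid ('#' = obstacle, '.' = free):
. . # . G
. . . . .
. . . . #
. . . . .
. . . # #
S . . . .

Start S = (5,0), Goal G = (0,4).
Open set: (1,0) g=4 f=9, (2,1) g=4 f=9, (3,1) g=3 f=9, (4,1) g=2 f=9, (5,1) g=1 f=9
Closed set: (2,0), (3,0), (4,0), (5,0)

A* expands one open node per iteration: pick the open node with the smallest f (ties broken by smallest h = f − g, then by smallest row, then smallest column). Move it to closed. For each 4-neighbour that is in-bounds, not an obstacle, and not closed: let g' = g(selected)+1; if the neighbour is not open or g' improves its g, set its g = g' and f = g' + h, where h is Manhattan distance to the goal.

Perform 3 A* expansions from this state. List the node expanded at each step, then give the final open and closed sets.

order=[(1,0) → (0,0) → (0,1)]; open=[(1,1) g=5 f=9, (2,1) g=4 f=9, (3,1) g=3 f=9, (4,1) g=2 f=9, (5,1) g=1 f=9]; closed=[(0,0), (0,1), (1,0), (2,0), (3,0), (4,0), (5,0)]

step 1: expand (1,0) (f=9, h=5) → closed; open now [(0,0) g=5 f=9, (1,1) g=5 f=9, (2,1) g=4 f=9, (3,1) g=3 f=9, (4,1) g=2 f=9, (5,1) g=1 f=9]
step 2: expand (0,0) (f=9, h=4) → closed; open now [(0,1) g=6 f=9, (1,1) g=5 f=9, (2,1) g=4 f=9, (3,1) g=3 f=9, (4,1) g=2 f=9, (5,1) g=1 f=9]
step 3: expand (0,1) (f=9, h=3) → closed; open now [(1,1) g=5 f=9, (2,1) g=4 f=9, (3,1) g=3 f=9, (4,1) g=2 f=9, (5,1) g=1 f=9]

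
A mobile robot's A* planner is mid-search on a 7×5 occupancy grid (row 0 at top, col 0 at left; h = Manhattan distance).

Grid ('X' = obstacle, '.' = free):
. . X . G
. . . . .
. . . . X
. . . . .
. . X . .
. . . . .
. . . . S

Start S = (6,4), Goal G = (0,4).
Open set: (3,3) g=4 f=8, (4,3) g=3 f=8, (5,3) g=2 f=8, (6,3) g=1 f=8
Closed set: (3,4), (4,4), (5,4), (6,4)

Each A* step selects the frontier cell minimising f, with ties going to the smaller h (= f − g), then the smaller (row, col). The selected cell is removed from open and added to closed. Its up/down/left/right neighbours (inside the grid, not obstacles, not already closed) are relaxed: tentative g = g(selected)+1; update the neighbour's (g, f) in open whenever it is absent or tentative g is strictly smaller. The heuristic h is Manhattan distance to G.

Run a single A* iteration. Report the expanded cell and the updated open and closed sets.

expanded=(3,3); open=[(2,3) g=5 f=8, (3,2) g=5 f=10, (4,3) g=3 f=8, (5,3) g=2 f=8, (6,3) g=1 f=8]; closed=[(3,3), (3,4), (4,4), (5,4), (6,4)]

step 1: expand (3,3) (f=8, h=4) → closed; open now [(2,3) g=5 f=8, (3,2) g=5 f=10, (4,3) g=3 f=8, (5,3) g=2 f=8, (6,3) g=1 f=8]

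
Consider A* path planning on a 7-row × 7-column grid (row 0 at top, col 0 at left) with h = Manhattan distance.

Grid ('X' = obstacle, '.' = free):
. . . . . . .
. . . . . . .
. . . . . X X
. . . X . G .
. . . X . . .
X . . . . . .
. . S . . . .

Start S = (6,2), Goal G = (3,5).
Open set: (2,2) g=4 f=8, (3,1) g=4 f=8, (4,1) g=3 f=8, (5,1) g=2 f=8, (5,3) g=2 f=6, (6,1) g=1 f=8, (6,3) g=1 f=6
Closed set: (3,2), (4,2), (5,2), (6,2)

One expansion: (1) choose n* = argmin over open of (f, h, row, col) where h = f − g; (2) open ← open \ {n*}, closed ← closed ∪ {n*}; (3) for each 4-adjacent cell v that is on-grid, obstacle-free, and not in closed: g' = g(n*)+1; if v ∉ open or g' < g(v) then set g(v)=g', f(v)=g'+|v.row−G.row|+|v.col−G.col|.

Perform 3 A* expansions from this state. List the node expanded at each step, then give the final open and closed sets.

step 1: expand (5,3) (f=6, h=4) → closed; open now [(2,2) g=4 f=8, (3,1) g=4 f=8, (4,1) g=3 f=8, (5,1) g=2 f=8, (5,4) g=3 f=6, (6,1) g=1 f=8, (6,3) g=1 f=6]
step 2: expand (5,4) (f=6, h=3) → closed; open now [(2,2) g=4 f=8, (3,1) g=4 f=8, (4,1) g=3 f=8, (4,4) g=4 f=6, (5,1) g=2 f=8, (5,5) g=4 f=6, (6,1) g=1 f=8, (6,3) g=1 f=6, (6,4) g=4 f=8]
step 3: expand (4,4) (f=6, h=2) → closed; open now [(2,2) g=4 f=8, (3,1) g=4 f=8, (3,4) g=5 f=6, (4,1) g=3 f=8, (4,5) g=5 f=6, (5,1) g=2 f=8, (5,5) g=4 f=6, (6,1) g=1 f=8, (6,3) g=1 f=6, (6,4) g=4 f=8]

order=[(5,3) → (5,4) → (4,4)]; open=[(2,2) g=4 f=8, (3,1) g=4 f=8, (3,4) g=5 f=6, (4,1) g=3 f=8, (4,5) g=5 f=6, (5,1) g=2 f=8, (5,5) g=4 f=6, (6,1) g=1 f=8, (6,3) g=1 f=6, (6,4) g=4 f=8]; closed=[(3,2), (4,2), (4,4), (5,2), (5,3), (5,4), (6,2)]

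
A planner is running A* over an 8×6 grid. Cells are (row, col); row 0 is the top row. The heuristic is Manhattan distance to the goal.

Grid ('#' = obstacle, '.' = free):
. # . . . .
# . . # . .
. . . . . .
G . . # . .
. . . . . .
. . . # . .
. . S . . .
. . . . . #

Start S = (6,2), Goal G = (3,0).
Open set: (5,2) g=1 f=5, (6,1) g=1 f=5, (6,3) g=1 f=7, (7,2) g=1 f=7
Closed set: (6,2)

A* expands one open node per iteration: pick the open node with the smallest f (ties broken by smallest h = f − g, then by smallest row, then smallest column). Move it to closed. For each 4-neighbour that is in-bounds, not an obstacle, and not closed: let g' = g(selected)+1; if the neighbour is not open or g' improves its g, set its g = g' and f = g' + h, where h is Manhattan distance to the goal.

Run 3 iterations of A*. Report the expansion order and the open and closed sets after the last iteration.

order=[(5,2) → (4,2) → (3,2)]; open=[(2,2) g=4 f=7, (3,1) g=4 f=5, (4,1) g=3 f=5, (4,3) g=3 f=7, (5,1) g=2 f=5, (6,1) g=1 f=5, (6,3) g=1 f=7, (7,2) g=1 f=7]; closed=[(3,2), (4,2), (5,2), (6,2)]

step 1: expand (5,2) (f=5, h=4) → closed; open now [(4,2) g=2 f=5, (5,1) g=2 f=5, (6,1) g=1 f=5, (6,3) g=1 f=7, (7,2) g=1 f=7]
step 2: expand (4,2) (f=5, h=3) → closed; open now [(3,2) g=3 f=5, (4,1) g=3 f=5, (4,3) g=3 f=7, (5,1) g=2 f=5, (6,1) g=1 f=5, (6,3) g=1 f=7, (7,2) g=1 f=7]
step 3: expand (3,2) (f=5, h=2) → closed; open now [(2,2) g=4 f=7, (3,1) g=4 f=5, (4,1) g=3 f=5, (4,3) g=3 f=7, (5,1) g=2 f=5, (6,1) g=1 f=5, (6,3) g=1 f=7, (7,2) g=1 f=7]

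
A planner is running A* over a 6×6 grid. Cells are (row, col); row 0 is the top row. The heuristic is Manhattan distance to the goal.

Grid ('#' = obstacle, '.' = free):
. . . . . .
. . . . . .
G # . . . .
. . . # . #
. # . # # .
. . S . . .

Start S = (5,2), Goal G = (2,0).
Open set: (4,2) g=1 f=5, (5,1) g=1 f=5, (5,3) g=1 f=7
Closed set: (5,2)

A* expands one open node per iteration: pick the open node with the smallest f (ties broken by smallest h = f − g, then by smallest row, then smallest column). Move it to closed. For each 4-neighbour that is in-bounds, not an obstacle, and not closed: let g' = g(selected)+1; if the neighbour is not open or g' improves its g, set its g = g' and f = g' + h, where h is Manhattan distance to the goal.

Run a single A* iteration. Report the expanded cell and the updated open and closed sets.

step 1: expand (4,2) (f=5, h=4) → closed; open now [(3,2) g=2 f=5, (5,1) g=1 f=5, (5,3) g=1 f=7]

expanded=(4,2); open=[(3,2) g=2 f=5, (5,1) g=1 f=5, (5,3) g=1 f=7]; closed=[(4,2), (5,2)]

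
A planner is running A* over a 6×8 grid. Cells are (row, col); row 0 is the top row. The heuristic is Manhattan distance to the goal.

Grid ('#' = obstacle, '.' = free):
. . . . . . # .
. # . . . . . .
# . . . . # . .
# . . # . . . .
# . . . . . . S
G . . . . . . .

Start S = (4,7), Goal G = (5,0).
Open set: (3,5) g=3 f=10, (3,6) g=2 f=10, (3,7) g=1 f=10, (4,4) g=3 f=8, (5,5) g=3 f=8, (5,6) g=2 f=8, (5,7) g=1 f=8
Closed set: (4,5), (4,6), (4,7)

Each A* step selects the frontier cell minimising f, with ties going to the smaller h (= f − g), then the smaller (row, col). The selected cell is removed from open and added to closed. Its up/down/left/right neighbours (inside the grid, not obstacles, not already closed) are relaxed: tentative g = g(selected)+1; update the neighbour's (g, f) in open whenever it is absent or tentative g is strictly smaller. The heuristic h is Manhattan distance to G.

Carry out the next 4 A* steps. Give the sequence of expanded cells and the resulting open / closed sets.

order=[(4,4) → (4,3) → (4,2) → (4,1)]; open=[(3,1) g=7 f=10, (3,2) g=6 f=10, (3,4) g=4 f=10, (3,5) g=3 f=10, (3,6) g=2 f=10, (3,7) g=1 f=10, (5,1) g=7 f=8, (5,2) g=6 f=8, (5,3) g=5 f=8, (5,4) g=4 f=8, (5,5) g=3 f=8, (5,6) g=2 f=8, (5,7) g=1 f=8]; closed=[(4,1), (4,2), (4,3), (4,4), (4,5), (4,6), (4,7)]

step 1: expand (4,4) (f=8, h=5) → closed; open now [(3,4) g=4 f=10, (3,5) g=3 f=10, (3,6) g=2 f=10, (3,7) g=1 f=10, (4,3) g=4 f=8, (5,4) g=4 f=8, (5,5) g=3 f=8, (5,6) g=2 f=8, (5,7) g=1 f=8]
step 2: expand (4,3) (f=8, h=4) → closed; open now [(3,4) g=4 f=10, (3,5) g=3 f=10, (3,6) g=2 f=10, (3,7) g=1 f=10, (4,2) g=5 f=8, (5,3) g=5 f=8, (5,4) g=4 f=8, (5,5) g=3 f=8, (5,6) g=2 f=8, (5,7) g=1 f=8]
step 3: expand (4,2) (f=8, h=3) → closed; open now [(3,2) g=6 f=10, (3,4) g=4 f=10, (3,5) g=3 f=10, (3,6) g=2 f=10, (3,7) g=1 f=10, (4,1) g=6 f=8, (5,2) g=6 f=8, (5,3) g=5 f=8, (5,4) g=4 f=8, (5,5) g=3 f=8, (5,6) g=2 f=8, (5,7) g=1 f=8]
step 4: expand (4,1) (f=8, h=2) → closed; open now [(3,1) g=7 f=10, (3,2) g=6 f=10, (3,4) g=4 f=10, (3,5) g=3 f=10, (3,6) g=2 f=10, (3,7) g=1 f=10, (5,1) g=7 f=8, (5,2) g=6 f=8, (5,3) g=5 f=8, (5,4) g=4 f=8, (5,5) g=3 f=8, (5,6) g=2 f=8, (5,7) g=1 f=8]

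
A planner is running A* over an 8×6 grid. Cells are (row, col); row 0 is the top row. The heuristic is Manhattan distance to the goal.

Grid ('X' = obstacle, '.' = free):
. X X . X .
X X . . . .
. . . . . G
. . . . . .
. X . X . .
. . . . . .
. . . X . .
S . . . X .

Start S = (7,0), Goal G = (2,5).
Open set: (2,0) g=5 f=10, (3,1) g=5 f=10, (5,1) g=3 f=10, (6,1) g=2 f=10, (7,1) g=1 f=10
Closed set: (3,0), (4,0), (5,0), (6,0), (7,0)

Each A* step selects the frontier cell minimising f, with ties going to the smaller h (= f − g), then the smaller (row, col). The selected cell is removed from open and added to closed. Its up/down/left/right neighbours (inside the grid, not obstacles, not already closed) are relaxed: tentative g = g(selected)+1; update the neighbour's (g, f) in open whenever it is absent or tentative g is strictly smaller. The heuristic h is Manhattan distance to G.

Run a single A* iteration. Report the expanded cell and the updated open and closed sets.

expanded=(2,0); open=[(2,1) g=6 f=10, (3,1) g=5 f=10, (5,1) g=3 f=10, (6,1) g=2 f=10, (7,1) g=1 f=10]; closed=[(2,0), (3,0), (4,0), (5,0), (6,0), (7,0)]

step 1: expand (2,0) (f=10, h=5) → closed; open now [(2,1) g=6 f=10, (3,1) g=5 f=10, (5,1) g=3 f=10, (6,1) g=2 f=10, (7,1) g=1 f=10]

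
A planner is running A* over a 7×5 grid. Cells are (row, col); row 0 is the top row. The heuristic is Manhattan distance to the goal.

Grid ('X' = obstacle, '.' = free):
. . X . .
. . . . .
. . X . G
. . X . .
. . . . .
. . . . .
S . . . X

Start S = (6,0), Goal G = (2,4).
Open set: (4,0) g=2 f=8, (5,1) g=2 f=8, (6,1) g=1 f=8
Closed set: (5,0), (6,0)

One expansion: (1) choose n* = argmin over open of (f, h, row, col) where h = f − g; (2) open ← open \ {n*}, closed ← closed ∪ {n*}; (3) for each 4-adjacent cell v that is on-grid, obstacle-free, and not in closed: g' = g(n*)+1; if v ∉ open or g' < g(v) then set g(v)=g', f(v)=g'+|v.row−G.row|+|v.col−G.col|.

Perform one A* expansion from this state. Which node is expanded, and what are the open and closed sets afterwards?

expanded=(4,0); open=[(3,0) g=3 f=8, (4,1) g=3 f=8, (5,1) g=2 f=8, (6,1) g=1 f=8]; closed=[(4,0), (5,0), (6,0)]

step 1: expand (4,0) (f=8, h=6) → closed; open now [(3,0) g=3 f=8, (4,1) g=3 f=8, (5,1) g=2 f=8, (6,1) g=1 f=8]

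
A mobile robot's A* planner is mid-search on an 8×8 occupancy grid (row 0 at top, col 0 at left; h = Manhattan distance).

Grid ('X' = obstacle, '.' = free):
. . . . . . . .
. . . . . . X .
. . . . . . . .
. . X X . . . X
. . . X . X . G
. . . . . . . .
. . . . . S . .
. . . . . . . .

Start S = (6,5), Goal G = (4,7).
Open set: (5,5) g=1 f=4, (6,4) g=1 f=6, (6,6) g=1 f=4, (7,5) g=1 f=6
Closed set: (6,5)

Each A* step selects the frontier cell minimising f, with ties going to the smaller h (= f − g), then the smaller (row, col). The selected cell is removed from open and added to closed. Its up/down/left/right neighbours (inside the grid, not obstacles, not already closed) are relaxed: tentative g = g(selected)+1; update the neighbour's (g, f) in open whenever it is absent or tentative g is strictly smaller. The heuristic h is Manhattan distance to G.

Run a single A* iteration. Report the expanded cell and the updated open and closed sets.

expanded=(5,5); open=[(5,4) g=2 f=6, (5,6) g=2 f=4, (6,4) g=1 f=6, (6,6) g=1 f=4, (7,5) g=1 f=6]; closed=[(5,5), (6,5)]

step 1: expand (5,5) (f=4, h=3) → closed; open now [(5,4) g=2 f=6, (5,6) g=2 f=4, (6,4) g=1 f=6, (6,6) g=1 f=4, (7,5) g=1 f=6]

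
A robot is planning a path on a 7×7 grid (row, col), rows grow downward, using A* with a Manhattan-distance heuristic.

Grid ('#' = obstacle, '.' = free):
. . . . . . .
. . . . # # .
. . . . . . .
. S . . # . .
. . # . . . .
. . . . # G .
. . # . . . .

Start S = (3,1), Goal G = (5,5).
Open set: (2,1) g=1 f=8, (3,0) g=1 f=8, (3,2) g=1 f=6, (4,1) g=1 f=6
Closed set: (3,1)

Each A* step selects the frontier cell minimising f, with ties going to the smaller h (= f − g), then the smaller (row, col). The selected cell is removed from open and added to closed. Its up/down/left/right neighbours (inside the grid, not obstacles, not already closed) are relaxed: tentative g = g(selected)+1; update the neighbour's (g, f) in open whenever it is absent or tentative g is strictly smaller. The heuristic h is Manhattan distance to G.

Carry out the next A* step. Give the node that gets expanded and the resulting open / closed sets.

step 1: expand (3,2) (f=6, h=5) → closed; open now [(2,1) g=1 f=8, (2,2) g=2 f=8, (3,0) g=1 f=8, (3,3) g=2 f=6, (4,1) g=1 f=6]

expanded=(3,2); open=[(2,1) g=1 f=8, (2,2) g=2 f=8, (3,0) g=1 f=8, (3,3) g=2 f=6, (4,1) g=1 f=6]; closed=[(3,1), (3,2)]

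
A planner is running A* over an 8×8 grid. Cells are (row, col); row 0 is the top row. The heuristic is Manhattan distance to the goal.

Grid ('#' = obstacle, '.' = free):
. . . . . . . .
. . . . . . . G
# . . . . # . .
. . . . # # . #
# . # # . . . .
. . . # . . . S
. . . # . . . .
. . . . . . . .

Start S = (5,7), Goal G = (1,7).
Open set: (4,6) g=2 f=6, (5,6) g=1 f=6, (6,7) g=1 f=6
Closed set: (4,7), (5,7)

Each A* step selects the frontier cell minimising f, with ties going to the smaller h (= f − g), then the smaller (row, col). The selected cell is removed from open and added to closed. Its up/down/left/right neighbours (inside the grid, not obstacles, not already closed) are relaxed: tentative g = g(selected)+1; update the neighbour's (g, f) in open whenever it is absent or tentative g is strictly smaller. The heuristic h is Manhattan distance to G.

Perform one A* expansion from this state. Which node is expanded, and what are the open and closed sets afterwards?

expanded=(4,6); open=[(3,6) g=3 f=6, (4,5) g=3 f=8, (5,6) g=1 f=6, (6,7) g=1 f=6]; closed=[(4,6), (4,7), (5,7)]

step 1: expand (4,6) (f=6, h=4) → closed; open now [(3,6) g=3 f=6, (4,5) g=3 f=8, (5,6) g=1 f=6, (6,7) g=1 f=6]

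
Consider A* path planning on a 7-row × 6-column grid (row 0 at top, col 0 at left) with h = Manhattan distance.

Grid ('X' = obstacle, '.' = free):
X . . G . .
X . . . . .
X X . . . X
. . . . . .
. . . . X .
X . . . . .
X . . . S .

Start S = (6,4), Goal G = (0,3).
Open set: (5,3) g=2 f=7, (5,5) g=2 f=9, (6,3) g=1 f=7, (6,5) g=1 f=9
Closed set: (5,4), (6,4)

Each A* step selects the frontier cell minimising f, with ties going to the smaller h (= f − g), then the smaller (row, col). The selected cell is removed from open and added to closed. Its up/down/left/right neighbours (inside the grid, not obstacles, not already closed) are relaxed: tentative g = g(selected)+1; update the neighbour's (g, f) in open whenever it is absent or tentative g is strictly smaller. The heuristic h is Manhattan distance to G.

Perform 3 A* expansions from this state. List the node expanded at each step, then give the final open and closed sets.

order=[(5,3) → (4,3) → (3,3)]; open=[(2,3) g=5 f=7, (3,2) g=5 f=9, (3,4) g=5 f=9, (4,2) g=4 f=9, (5,2) g=3 f=9, (5,5) g=2 f=9, (6,3) g=1 f=7, (6,5) g=1 f=9]; closed=[(3,3), (4,3), (5,3), (5,4), (6,4)]

step 1: expand (5,3) (f=7, h=5) → closed; open now [(4,3) g=3 f=7, (5,2) g=3 f=9, (5,5) g=2 f=9, (6,3) g=1 f=7, (6,5) g=1 f=9]
step 2: expand (4,3) (f=7, h=4) → closed; open now [(3,3) g=4 f=7, (4,2) g=4 f=9, (5,2) g=3 f=9, (5,5) g=2 f=9, (6,3) g=1 f=7, (6,5) g=1 f=9]
step 3: expand (3,3) (f=7, h=3) → closed; open now [(2,3) g=5 f=7, (3,2) g=5 f=9, (3,4) g=5 f=9, (4,2) g=4 f=9, (5,2) g=3 f=9, (5,5) g=2 f=9, (6,3) g=1 f=7, (6,5) g=1 f=9]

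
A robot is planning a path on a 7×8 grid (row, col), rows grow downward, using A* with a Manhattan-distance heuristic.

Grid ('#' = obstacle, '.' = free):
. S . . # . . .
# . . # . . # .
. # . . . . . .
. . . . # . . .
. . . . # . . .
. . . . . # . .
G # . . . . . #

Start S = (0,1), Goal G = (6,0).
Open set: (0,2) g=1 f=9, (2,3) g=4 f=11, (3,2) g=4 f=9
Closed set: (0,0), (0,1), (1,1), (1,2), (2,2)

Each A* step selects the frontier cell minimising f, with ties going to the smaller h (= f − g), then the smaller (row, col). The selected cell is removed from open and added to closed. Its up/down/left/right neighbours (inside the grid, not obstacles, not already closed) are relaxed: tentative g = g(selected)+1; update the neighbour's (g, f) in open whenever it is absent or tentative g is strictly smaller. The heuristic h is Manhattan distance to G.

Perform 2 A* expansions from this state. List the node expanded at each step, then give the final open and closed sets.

order=[(3,2) → (3,1)]; open=[(0,2) g=1 f=9, (2,3) g=4 f=11, (3,0) g=6 f=9, (3,3) g=5 f=11, (4,1) g=6 f=9, (4,2) g=5 f=9]; closed=[(0,0), (0,1), (1,1), (1,2), (2,2), (3,1), (3,2)]

step 1: expand (3,2) (f=9, h=5) → closed; open now [(0,2) g=1 f=9, (2,3) g=4 f=11, (3,1) g=5 f=9, (3,3) g=5 f=11, (4,2) g=5 f=9]
step 2: expand (3,1) (f=9, h=4) → closed; open now [(0,2) g=1 f=9, (2,3) g=4 f=11, (3,0) g=6 f=9, (3,3) g=5 f=11, (4,1) g=6 f=9, (4,2) g=5 f=9]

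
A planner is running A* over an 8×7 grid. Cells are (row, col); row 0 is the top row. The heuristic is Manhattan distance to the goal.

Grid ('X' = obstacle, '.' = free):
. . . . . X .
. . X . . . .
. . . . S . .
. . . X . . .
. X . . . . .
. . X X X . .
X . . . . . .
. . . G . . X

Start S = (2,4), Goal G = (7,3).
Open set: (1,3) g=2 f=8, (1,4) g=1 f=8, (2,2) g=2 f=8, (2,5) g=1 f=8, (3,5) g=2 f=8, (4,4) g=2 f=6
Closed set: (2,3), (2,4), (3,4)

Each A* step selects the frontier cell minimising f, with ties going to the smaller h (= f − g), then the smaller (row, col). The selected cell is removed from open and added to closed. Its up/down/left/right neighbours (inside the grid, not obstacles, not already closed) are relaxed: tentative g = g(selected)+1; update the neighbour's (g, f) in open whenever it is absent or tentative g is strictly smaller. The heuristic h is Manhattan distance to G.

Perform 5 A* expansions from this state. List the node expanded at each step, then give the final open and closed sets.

step 1: expand (4,4) (f=6, h=4) → closed; open now [(1,3) g=2 f=8, (1,4) g=1 f=8, (2,2) g=2 f=8, (2,5) g=1 f=8, (3,5) g=2 f=8, (4,3) g=3 f=6, (4,5) g=3 f=8]
step 2: expand (4,3) (f=6, h=3) → closed; open now [(1,3) g=2 f=8, (1,4) g=1 f=8, (2,2) g=2 f=8, (2,5) g=1 f=8, (3,5) g=2 f=8, (4,2) g=4 f=8, (4,5) g=3 f=8]
step 3: expand (4,2) (f=8, h=4) → closed; open now [(1,3) g=2 f=8, (1,4) g=1 f=8, (2,2) g=2 f=8, (2,5) g=1 f=8, (3,2) g=5 f=10, (3,5) g=2 f=8, (4,5) g=3 f=8]
step 4: expand (4,5) (f=8, h=5) → closed; open now [(1,3) g=2 f=8, (1,4) g=1 f=8, (2,2) g=2 f=8, (2,5) g=1 f=8, (3,2) g=5 f=10, (3,5) g=2 f=8, (4,6) g=4 f=10, (5,5) g=4 f=8]
step 5: expand (5,5) (f=8, h=4) → closed; open now [(1,3) g=2 f=8, (1,4) g=1 f=8, (2,2) g=2 f=8, (2,5) g=1 f=8, (3,2) g=5 f=10, (3,5) g=2 f=8, (4,6) g=4 f=10, (5,6) g=5 f=10, (6,5) g=5 f=8]

order=[(4,4) → (4,3) → (4,2) → (4,5) → (5,5)]; open=[(1,3) g=2 f=8, (1,4) g=1 f=8, (2,2) g=2 f=8, (2,5) g=1 f=8, (3,2) g=5 f=10, (3,5) g=2 f=8, (4,6) g=4 f=10, (5,6) g=5 f=10, (6,5) g=5 f=8]; closed=[(2,3), (2,4), (3,4), (4,2), (4,3), (4,4), (4,5), (5,5)]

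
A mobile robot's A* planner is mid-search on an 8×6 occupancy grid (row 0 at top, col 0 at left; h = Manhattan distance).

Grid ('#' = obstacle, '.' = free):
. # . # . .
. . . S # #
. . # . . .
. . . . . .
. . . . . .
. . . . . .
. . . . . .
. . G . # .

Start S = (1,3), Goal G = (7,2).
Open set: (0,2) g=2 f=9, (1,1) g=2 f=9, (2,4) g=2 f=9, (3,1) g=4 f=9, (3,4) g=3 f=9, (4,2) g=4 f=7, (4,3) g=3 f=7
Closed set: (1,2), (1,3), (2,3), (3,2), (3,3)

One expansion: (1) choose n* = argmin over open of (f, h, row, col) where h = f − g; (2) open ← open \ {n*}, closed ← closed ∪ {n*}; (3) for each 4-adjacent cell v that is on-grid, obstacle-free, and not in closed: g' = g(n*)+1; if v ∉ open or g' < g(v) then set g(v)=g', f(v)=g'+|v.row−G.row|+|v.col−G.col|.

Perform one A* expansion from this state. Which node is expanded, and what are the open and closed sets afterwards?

step 1: expand (4,2) (f=7, h=3) → closed; open now [(0,2) g=2 f=9, (1,1) g=2 f=9, (2,4) g=2 f=9, (3,1) g=4 f=9, (3,4) g=3 f=9, (4,1) g=5 f=9, (4,3) g=3 f=7, (5,2) g=5 f=7]

expanded=(4,2); open=[(0,2) g=2 f=9, (1,1) g=2 f=9, (2,4) g=2 f=9, (3,1) g=4 f=9, (3,4) g=3 f=9, (4,1) g=5 f=9, (4,3) g=3 f=7, (5,2) g=5 f=7]; closed=[(1,2), (1,3), (2,3), (3,2), (3,3), (4,2)]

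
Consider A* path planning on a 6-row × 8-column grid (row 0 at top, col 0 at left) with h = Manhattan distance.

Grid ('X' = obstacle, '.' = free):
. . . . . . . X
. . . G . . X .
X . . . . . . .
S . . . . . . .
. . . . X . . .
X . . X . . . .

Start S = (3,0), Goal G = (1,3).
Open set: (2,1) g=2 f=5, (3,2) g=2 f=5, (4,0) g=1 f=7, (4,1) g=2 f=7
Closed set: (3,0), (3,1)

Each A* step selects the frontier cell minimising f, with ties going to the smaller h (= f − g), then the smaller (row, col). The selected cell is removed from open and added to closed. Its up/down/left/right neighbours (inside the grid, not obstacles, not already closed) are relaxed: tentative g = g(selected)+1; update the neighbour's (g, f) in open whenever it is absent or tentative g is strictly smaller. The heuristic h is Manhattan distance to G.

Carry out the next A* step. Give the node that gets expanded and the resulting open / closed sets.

step 1: expand (2,1) (f=5, h=3) → closed; open now [(1,1) g=3 f=5, (2,2) g=3 f=5, (3,2) g=2 f=5, (4,0) g=1 f=7, (4,1) g=2 f=7]

expanded=(2,1); open=[(1,1) g=3 f=5, (2,2) g=3 f=5, (3,2) g=2 f=5, (4,0) g=1 f=7, (4,1) g=2 f=7]; closed=[(2,1), (3,0), (3,1)]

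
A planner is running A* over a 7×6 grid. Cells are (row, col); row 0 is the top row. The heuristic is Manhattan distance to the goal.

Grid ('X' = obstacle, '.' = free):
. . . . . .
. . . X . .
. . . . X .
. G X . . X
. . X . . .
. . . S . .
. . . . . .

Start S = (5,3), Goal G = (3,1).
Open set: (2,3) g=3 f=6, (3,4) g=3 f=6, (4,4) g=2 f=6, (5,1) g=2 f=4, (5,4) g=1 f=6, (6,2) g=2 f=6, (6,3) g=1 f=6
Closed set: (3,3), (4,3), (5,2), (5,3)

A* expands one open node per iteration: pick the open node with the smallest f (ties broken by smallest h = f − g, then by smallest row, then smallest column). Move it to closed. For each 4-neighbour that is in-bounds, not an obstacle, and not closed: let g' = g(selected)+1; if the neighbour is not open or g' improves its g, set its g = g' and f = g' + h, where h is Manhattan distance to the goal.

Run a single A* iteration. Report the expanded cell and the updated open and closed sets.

expanded=(5,1); open=[(2,3) g=3 f=6, (3,4) g=3 f=6, (4,1) g=3 f=4, (4,4) g=2 f=6, (5,0) g=3 f=6, (5,4) g=1 f=6, (6,1) g=3 f=6, (6,2) g=2 f=6, (6,3) g=1 f=6]; closed=[(3,3), (4,3), (5,1), (5,2), (5,3)]

step 1: expand (5,1) (f=4, h=2) → closed; open now [(2,3) g=3 f=6, (3,4) g=3 f=6, (4,1) g=3 f=4, (4,4) g=2 f=6, (5,0) g=3 f=6, (5,4) g=1 f=6, (6,1) g=3 f=6, (6,2) g=2 f=6, (6,3) g=1 f=6]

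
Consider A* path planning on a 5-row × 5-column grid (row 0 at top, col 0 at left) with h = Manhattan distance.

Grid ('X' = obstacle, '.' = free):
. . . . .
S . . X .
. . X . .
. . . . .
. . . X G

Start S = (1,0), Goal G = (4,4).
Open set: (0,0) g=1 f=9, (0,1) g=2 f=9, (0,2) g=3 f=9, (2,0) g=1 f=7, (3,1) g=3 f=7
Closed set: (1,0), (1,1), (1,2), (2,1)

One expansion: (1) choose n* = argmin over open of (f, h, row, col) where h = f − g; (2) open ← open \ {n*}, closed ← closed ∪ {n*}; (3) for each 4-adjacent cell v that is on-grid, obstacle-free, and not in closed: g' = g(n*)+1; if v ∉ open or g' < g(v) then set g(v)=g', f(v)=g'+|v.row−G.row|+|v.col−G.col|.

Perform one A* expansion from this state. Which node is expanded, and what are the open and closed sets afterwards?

step 1: expand (3,1) (f=7, h=4) → closed; open now [(0,0) g=1 f=9, (0,1) g=2 f=9, (0,2) g=3 f=9, (2,0) g=1 f=7, (3,0) g=4 f=9, (3,2) g=4 f=7, (4,1) g=4 f=7]

expanded=(3,1); open=[(0,0) g=1 f=9, (0,1) g=2 f=9, (0,2) g=3 f=9, (2,0) g=1 f=7, (3,0) g=4 f=9, (3,2) g=4 f=7, (4,1) g=4 f=7]; closed=[(1,0), (1,1), (1,2), (2,1), (3,1)]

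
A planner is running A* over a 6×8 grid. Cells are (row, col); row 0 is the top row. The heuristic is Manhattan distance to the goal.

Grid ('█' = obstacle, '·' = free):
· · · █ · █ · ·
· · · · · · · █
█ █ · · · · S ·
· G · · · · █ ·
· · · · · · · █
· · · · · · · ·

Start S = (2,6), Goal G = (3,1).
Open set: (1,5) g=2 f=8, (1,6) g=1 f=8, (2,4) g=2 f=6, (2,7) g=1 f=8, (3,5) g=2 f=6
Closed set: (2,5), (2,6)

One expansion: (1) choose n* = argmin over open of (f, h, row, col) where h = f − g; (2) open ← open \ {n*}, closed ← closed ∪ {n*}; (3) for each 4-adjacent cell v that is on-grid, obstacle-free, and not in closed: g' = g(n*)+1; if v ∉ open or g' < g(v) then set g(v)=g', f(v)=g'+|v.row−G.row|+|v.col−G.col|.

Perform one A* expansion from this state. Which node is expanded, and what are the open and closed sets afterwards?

step 1: expand (2,4) (f=6, h=4) → closed; open now [(1,4) g=3 f=8, (1,5) g=2 f=8, (1,6) g=1 f=8, (2,3) g=3 f=6, (2,7) g=1 f=8, (3,4) g=3 f=6, (3,5) g=2 f=6]

expanded=(2,4); open=[(1,4) g=3 f=8, (1,5) g=2 f=8, (1,6) g=1 f=8, (2,3) g=3 f=6, (2,7) g=1 f=8, (3,4) g=3 f=6, (3,5) g=2 f=6]; closed=[(2,4), (2,5), (2,6)]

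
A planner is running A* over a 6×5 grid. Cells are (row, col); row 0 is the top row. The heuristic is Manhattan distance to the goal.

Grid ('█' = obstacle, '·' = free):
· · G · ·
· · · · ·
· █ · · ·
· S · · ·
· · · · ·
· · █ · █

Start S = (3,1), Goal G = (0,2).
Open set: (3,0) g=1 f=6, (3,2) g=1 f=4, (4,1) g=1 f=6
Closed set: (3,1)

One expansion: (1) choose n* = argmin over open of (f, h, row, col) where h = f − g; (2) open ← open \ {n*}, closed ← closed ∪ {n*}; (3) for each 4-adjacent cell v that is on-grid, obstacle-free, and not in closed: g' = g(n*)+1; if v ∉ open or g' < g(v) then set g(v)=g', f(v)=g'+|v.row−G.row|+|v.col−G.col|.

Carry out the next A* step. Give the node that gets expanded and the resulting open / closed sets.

step 1: expand (3,2) (f=4, h=3) → closed; open now [(2,2) g=2 f=4, (3,0) g=1 f=6, (3,3) g=2 f=6, (4,1) g=1 f=6, (4,2) g=2 f=6]

expanded=(3,2); open=[(2,2) g=2 f=4, (3,0) g=1 f=6, (3,3) g=2 f=6, (4,1) g=1 f=6, (4,2) g=2 f=6]; closed=[(3,1), (3,2)]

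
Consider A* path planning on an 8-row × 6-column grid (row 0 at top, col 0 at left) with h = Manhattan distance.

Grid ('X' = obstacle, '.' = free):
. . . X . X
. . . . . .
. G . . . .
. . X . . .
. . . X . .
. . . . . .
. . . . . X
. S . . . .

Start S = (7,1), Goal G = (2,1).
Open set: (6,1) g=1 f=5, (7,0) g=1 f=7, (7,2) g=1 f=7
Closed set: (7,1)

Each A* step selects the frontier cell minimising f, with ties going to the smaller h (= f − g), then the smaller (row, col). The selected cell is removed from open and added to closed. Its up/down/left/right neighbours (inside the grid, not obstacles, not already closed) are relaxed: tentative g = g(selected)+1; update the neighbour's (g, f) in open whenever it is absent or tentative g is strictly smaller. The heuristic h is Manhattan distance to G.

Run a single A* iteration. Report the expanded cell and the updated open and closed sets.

expanded=(6,1); open=[(5,1) g=2 f=5, (6,0) g=2 f=7, (6,2) g=2 f=7, (7,0) g=1 f=7, (7,2) g=1 f=7]; closed=[(6,1), (7,1)]

step 1: expand (6,1) (f=5, h=4) → closed; open now [(5,1) g=2 f=5, (6,0) g=2 f=7, (6,2) g=2 f=7, (7,0) g=1 f=7, (7,2) g=1 f=7]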